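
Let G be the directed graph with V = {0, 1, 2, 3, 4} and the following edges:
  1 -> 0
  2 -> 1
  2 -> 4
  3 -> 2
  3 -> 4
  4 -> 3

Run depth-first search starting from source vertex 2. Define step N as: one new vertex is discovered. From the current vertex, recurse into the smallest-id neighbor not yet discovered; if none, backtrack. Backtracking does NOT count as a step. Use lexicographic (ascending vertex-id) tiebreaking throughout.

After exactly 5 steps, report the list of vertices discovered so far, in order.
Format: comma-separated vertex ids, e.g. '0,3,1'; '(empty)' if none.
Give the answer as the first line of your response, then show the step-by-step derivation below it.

2,1,0,4,3

step 1: discover 2; path=2; order=2
step 2: discover 1; path=2>1; order=2,1
step 3: discover 0; path=2>1>0; order=2,1,0
step 4: discover 4; path=2>4; order=2,1,0,4
step 5: discover 3; path=2>4>3; order=2,1,0,4,3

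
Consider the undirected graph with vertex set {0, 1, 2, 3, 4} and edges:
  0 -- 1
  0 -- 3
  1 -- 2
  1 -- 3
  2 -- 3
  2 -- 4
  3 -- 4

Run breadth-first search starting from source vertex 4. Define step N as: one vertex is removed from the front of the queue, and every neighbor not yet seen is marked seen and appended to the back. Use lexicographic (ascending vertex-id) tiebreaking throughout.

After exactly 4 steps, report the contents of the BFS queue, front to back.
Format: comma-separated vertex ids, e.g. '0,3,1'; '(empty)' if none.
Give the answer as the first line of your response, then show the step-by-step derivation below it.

0

step 1: dequeue 4; queue=[2,3]; order=4
step 2: dequeue 2; queue=[3,1]; order=4,2
step 3: dequeue 3; queue=[1,0]; order=4,2,3
step 4: dequeue 1; queue=[0]; order=4,2,3,1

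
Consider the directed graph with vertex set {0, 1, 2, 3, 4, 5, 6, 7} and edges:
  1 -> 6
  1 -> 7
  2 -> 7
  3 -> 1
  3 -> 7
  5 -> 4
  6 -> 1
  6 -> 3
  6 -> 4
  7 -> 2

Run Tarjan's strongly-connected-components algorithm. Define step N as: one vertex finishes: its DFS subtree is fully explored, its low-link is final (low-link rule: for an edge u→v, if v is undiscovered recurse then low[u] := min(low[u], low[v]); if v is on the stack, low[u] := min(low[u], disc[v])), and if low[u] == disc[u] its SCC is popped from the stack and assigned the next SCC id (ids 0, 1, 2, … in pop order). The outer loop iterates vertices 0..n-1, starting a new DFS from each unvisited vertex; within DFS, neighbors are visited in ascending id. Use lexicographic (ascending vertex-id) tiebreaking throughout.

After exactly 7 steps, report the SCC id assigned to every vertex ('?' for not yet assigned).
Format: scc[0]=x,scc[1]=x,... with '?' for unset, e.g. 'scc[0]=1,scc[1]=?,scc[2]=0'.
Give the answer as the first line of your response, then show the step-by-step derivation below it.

scc[0]=0,scc[1]=3,scc[2]=1,scc[3]=3,scc[4]=2,scc[5]=?,scc[6]=3,scc[7]=1

step 1: low=(low[0]=0,low[1]=?,low[2]=?,low[3]=?,low[4]=?,low[5]=?,low[6]=?,low[7]=?); scc=(scc[0]=0,scc[1]=?,scc[2]=?,scc[3]=?,scc[4]=?,scc[5]=?,scc[6]=?,scc[7]=?)
step 2: low=(low[0]=0,low[1]=1,low[2]=4,low[3]=1,low[4]=?,low[5]=?,low[6]=1,low[7]=4); scc=(scc[0]=0,scc[1]=?,scc[2]=?,scc[3]=?,scc[4]=?,scc[5]=?,scc[6]=?,scc[7]=?)
step 3: low=(low[0]=0,low[1]=1,low[2]=4,low[3]=1,low[4]=?,low[5]=?,low[6]=1,low[7]=4); scc=(scc[0]=0,scc[1]=?,scc[2]=1,scc[3]=?,scc[4]=?,scc[5]=?,scc[6]=?,scc[7]=1)
step 4: low=(low[0]=0,low[1]=1,low[2]=4,low[3]=1,low[4]=?,low[5]=?,low[6]=1,low[7]=4); scc=(scc[0]=0,scc[1]=?,scc[2]=1,scc[3]=?,scc[4]=?,scc[5]=?,scc[6]=?,scc[7]=1)
step 5: low=(low[0]=0,low[1]=1,low[2]=4,low[3]=1,low[4]=6,low[5]=?,low[6]=1,low[7]=4); scc=(scc[0]=0,scc[1]=?,scc[2]=1,scc[3]=?,scc[4]=2,scc[5]=?,scc[6]=?,scc[7]=1)
step 6: low=(low[0]=0,low[1]=1,low[2]=4,low[3]=1,low[4]=6,low[5]=?,low[6]=1,low[7]=4); scc=(scc[0]=0,scc[1]=?,scc[2]=1,scc[3]=?,scc[4]=2,scc[5]=?,scc[6]=?,scc[7]=1)
step 7: low=(low[0]=0,low[1]=1,low[2]=4,low[3]=1,low[4]=6,low[5]=?,low[6]=1,low[7]=4); scc=(scc[0]=0,scc[1]=3,scc[2]=1,scc[3]=3,scc[4]=2,scc[5]=?,scc[6]=3,scc[7]=1)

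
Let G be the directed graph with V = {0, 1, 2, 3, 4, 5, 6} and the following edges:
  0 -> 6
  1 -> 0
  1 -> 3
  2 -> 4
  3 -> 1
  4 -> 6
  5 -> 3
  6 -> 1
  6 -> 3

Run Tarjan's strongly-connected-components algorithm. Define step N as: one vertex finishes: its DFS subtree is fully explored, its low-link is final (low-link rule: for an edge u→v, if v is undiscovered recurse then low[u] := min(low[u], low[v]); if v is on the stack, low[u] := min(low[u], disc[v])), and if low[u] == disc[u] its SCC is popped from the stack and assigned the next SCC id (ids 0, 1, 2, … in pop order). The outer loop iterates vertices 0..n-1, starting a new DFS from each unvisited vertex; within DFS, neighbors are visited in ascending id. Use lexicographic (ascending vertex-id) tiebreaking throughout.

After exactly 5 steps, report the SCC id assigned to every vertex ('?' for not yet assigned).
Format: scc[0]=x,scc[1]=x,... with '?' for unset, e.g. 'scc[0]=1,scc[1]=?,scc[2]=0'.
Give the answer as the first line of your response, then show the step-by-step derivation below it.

scc[0]=0,scc[1]=0,scc[2]=?,scc[3]=0,scc[4]=1,scc[5]=?,scc[6]=0

step 1: low=(low[0]=0,low[1]=0,low[2]=?,low[3]=2,low[4]=?,low[5]=?,low[6]=1); scc=(scc[0]=?,scc[1]=?,scc[2]=?,scc[3]=?,scc[4]=?,scc[5]=?,scc[6]=?)
step 2: low=(low[0]=0,low[1]=0,low[2]=?,low[3]=2,low[4]=?,low[5]=?,low[6]=1); scc=(scc[0]=?,scc[1]=?,scc[2]=?,scc[3]=?,scc[4]=?,scc[5]=?,scc[6]=?)
step 3: low=(low[0]=0,low[1]=0,low[2]=?,low[3]=2,low[4]=?,low[5]=?,low[6]=0); scc=(scc[0]=?,scc[1]=?,scc[2]=?,scc[3]=?,scc[4]=?,scc[5]=?,scc[6]=?)
step 4: low=(low[0]=0,low[1]=0,low[2]=?,low[3]=2,low[4]=?,low[5]=?,low[6]=0); scc=(scc[0]=0,scc[1]=0,scc[2]=?,scc[3]=0,scc[4]=?,scc[5]=?,scc[6]=0)
step 5: low=(low[0]=0,low[1]=0,low[2]=4,low[3]=2,low[4]=5,low[5]=?,low[6]=0); scc=(scc[0]=0,scc[1]=0,scc[2]=?,scc[3]=0,scc[4]=1,scc[5]=?,scc[6]=0)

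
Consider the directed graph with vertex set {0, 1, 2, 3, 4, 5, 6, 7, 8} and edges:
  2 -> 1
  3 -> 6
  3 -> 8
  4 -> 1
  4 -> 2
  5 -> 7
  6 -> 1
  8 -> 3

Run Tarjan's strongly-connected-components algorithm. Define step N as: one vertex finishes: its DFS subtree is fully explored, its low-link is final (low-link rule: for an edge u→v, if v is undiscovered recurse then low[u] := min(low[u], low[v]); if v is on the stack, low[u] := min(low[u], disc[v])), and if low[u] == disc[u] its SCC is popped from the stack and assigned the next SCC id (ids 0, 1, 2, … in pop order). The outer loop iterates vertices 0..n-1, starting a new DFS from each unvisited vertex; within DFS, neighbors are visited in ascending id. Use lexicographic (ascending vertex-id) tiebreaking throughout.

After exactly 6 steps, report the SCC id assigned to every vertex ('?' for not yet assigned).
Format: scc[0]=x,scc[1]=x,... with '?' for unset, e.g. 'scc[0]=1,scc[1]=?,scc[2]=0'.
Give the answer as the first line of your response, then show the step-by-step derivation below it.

scc[0]=0,scc[1]=1,scc[2]=2,scc[3]=4,scc[4]=?,scc[5]=?,scc[6]=3,scc[7]=?,scc[8]=4

step 1: low=(low[0]=0,low[1]=?,low[2]=?,low[3]=?,low[4]=?,low[5]=?,low[6]=?,low[7]=?,low[8]=?); scc=(scc[0]=0,scc[1]=?,scc[2]=?,scc[3]=?,scc[4]=?,scc[5]=?,scc[6]=?,scc[7]=?,scc[8]=?)
step 2: low=(low[0]=0,low[1]=1,low[2]=?,low[3]=?,low[4]=?,low[5]=?,low[6]=?,low[7]=?,low[8]=?); scc=(scc[0]=0,scc[1]=1,scc[2]=?,scc[3]=?,scc[4]=?,scc[5]=?,scc[6]=?,scc[7]=?,scc[8]=?)
step 3: low=(low[0]=0,low[1]=1,low[2]=2,low[3]=?,low[4]=?,low[5]=?,low[6]=?,low[7]=?,low[8]=?); scc=(scc[0]=0,scc[1]=1,scc[2]=2,scc[3]=?,scc[4]=?,scc[5]=?,scc[6]=?,scc[7]=?,scc[8]=?)
step 4: low=(low[0]=0,low[1]=1,low[2]=2,low[3]=3,low[4]=?,low[5]=?,low[6]=4,low[7]=?,low[8]=?); scc=(scc[0]=0,scc[1]=1,scc[2]=2,scc[3]=?,scc[4]=?,scc[5]=?,scc[6]=3,scc[7]=?,scc[8]=?)
step 5: low=(low[0]=0,low[1]=1,low[2]=2,low[3]=3,low[4]=?,low[5]=?,low[6]=4,low[7]=?,low[8]=3); scc=(scc[0]=0,scc[1]=1,scc[2]=2,scc[3]=?,scc[4]=?,scc[5]=?,scc[6]=3,scc[7]=?,scc[8]=?)
step 6: low=(low[0]=0,low[1]=1,low[2]=2,low[3]=3,low[4]=?,low[5]=?,low[6]=4,low[7]=?,low[8]=3); scc=(scc[0]=0,scc[1]=1,scc[2]=2,scc[3]=4,scc[4]=?,scc[5]=?,scc[6]=3,scc[7]=?,scc[8]=4)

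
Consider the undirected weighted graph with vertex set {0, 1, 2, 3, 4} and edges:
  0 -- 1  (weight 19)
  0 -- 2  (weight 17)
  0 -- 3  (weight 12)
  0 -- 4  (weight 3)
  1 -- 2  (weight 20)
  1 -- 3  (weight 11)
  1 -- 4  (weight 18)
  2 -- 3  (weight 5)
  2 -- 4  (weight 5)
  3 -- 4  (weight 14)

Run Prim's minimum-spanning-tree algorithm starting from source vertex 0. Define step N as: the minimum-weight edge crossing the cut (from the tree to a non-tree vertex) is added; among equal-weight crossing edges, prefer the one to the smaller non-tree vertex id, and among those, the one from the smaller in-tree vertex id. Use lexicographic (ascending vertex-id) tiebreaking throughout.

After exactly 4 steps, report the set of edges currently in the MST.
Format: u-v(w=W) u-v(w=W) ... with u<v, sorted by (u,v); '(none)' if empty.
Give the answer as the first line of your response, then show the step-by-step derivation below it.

0-4(w=3) 1-3(w=11) 2-3(w=5) 2-4(w=5)

step 1: add edge 0-4 (w=3); MST = {0-4(w=3)}
step 2: add edge 2-4 (w=5); MST = {0-4(w=3) 2-4(w=5)}
step 3: add edge 2-3 (w=5); MST = {0-4(w=3) 2-3(w=5) 2-4(w=5)}
step 4: add edge 1-3 (w=11); MST = {0-4(w=3) 1-3(w=11) 2-3(w=5) 2-4(w=5)}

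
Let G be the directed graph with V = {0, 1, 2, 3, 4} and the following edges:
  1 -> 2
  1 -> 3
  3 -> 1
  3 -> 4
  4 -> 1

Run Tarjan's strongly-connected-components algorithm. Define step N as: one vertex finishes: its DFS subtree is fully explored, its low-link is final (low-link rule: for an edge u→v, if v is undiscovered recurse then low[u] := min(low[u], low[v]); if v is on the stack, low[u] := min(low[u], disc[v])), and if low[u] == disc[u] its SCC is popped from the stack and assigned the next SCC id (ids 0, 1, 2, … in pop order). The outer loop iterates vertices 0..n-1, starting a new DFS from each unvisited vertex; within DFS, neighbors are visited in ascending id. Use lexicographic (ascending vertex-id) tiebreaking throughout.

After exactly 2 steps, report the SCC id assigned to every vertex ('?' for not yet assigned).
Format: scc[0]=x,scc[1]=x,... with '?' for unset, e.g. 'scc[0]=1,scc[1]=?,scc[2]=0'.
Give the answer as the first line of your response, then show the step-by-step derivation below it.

scc[0]=0,scc[1]=?,scc[2]=1,scc[3]=?,scc[4]=?

step 1: low=(low[0]=0,low[1]=?,low[2]=?,low[3]=?,low[4]=?); scc=(scc[0]=0,scc[1]=?,scc[2]=?,scc[3]=?,scc[4]=?)
step 2: low=(low[0]=0,low[1]=1,low[2]=2,low[3]=?,low[4]=?); scc=(scc[0]=0,scc[1]=?,scc[2]=1,scc[3]=?,scc[4]=?)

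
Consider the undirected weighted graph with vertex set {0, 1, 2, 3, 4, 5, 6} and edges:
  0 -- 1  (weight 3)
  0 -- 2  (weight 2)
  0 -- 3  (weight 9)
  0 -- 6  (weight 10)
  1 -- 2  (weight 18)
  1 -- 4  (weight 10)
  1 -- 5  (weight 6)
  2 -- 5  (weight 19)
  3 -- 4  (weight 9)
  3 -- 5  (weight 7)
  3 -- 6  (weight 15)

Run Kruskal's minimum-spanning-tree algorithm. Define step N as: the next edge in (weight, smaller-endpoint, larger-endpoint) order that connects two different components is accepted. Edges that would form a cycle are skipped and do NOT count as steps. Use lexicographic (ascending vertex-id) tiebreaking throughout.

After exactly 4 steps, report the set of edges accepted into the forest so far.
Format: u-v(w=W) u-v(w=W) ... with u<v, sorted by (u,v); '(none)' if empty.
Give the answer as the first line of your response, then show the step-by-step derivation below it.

0-1(w=3) 0-2(w=2) 1-5(w=6) 3-5(w=7)

step 1: add edge 0-2 (w=2); MST = {0-2(w=2)}
step 2: add edge 0-1 (w=3); MST = {0-1(w=3) 0-2(w=2)}
step 3: add edge 1-5 (w=6); MST = {0-1(w=3) 0-2(w=2) 1-5(w=6)}
step 4: add edge 3-5 (w=7); MST = {0-1(w=3) 0-2(w=2) 1-5(w=6) 3-5(w=7)}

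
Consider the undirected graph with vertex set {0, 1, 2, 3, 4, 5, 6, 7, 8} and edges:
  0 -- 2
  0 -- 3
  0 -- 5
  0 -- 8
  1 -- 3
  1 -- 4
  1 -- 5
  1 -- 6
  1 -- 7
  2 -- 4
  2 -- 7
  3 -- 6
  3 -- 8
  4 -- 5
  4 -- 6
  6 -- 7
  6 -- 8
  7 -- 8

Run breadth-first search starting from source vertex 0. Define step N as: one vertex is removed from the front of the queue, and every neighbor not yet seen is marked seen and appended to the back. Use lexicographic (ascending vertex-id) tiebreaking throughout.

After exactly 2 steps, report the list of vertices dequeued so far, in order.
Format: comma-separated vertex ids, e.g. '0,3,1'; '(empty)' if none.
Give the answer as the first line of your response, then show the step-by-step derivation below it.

0,2

step 1: dequeue 0; queue=[2,3,5,8]; order=0
step 2: dequeue 2; queue=[3,5,8,4,7]; order=0,2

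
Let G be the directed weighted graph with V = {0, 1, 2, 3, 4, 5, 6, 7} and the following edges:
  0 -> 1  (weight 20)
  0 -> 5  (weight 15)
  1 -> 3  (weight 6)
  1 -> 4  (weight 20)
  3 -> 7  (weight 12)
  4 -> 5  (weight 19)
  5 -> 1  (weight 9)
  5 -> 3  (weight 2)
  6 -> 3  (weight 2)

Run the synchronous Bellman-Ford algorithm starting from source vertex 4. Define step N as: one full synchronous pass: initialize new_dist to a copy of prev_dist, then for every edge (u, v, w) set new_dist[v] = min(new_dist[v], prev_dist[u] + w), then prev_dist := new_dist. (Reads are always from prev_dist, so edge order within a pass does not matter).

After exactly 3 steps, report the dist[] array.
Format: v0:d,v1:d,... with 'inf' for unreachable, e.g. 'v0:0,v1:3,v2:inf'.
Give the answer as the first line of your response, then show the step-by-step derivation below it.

v0:inf,v1:28,v2:inf,v3:21,v4:0,v5:19,v6:inf,v7:33

step 1: dist = v0:inf,v1:inf,v2:inf,v3:inf,v4:0,v5:19,v6:inf,v7:inf
step 2: dist = v0:inf,v1:28,v2:inf,v3:21,v4:0,v5:19,v6:inf,v7:inf
step 3: dist = v0:inf,v1:28,v2:inf,v3:21,v4:0,v5:19,v6:inf,v7:33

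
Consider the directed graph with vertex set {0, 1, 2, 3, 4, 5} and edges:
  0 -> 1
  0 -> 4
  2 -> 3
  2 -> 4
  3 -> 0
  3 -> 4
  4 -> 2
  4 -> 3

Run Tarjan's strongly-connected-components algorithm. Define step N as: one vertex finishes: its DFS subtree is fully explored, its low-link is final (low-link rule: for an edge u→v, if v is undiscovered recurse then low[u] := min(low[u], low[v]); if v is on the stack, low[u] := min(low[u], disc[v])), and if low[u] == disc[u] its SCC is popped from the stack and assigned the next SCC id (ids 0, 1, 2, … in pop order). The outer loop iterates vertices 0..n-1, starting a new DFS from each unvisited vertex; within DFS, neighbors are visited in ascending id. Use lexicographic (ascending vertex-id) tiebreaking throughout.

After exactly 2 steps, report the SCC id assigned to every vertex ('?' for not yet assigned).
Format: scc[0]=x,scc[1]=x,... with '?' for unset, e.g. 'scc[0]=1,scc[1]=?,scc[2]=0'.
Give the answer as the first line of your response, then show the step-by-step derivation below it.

scc[0]=?,scc[1]=0,scc[2]=?,scc[3]=?,scc[4]=?,scc[5]=?

step 1: low=(low[0]=0,low[1]=1,low[2]=?,low[3]=?,low[4]=?,low[5]=?); scc=(scc[0]=?,scc[1]=0,scc[2]=?,scc[3]=?,scc[4]=?,scc[5]=?)
step 2: low=(low[0]=0,low[1]=1,low[2]=3,low[3]=0,low[4]=2,low[5]=?); scc=(scc[0]=?,scc[1]=0,scc[2]=?,scc[3]=?,scc[4]=?,scc[5]=?)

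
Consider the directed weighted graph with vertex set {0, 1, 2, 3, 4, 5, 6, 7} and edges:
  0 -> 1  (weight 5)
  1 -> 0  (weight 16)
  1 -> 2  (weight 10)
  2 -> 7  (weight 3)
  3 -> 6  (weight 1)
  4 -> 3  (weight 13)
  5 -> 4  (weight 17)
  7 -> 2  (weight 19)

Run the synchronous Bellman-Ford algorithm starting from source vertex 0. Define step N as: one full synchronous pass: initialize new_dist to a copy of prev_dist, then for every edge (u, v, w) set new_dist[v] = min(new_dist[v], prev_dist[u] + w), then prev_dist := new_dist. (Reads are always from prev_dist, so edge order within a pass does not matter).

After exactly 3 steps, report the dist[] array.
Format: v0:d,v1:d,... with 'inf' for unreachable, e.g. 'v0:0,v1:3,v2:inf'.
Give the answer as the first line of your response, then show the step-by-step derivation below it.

v0:0,v1:5,v2:15,v3:inf,v4:inf,v5:inf,v6:inf,v7:18

step 1: dist = v0:0,v1:5,v2:inf,v3:inf,v4:inf,v5:inf,v6:inf,v7:inf
step 2: dist = v0:0,v1:5,v2:15,v3:inf,v4:inf,v5:inf,v6:inf,v7:inf
step 3: dist = v0:0,v1:5,v2:15,v3:inf,v4:inf,v5:inf,v6:inf,v7:18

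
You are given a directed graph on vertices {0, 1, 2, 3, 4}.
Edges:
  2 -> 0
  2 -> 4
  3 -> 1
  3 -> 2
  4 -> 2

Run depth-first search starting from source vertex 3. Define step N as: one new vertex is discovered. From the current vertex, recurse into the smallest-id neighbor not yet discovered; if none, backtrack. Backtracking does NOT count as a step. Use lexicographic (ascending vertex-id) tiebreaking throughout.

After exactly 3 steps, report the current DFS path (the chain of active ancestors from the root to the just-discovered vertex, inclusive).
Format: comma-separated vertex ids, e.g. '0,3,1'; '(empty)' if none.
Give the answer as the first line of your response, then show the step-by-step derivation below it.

3,2

step 1: discover 3; path=3; order=3
step 2: discover 1; path=3>1; order=3,1
step 3: discover 2; path=3>2; order=3,1,2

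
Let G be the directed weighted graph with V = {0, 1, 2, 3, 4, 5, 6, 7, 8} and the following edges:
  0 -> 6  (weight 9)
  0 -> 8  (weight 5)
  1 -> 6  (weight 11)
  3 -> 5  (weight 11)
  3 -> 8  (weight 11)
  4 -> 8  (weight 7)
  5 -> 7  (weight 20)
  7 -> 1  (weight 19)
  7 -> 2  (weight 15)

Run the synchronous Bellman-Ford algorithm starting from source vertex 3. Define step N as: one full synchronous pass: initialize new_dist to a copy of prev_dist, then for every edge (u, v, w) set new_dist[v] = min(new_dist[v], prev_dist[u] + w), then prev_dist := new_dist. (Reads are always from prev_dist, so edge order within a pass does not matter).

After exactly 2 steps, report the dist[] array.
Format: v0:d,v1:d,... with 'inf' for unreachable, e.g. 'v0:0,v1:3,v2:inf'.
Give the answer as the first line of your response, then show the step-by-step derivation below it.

v0:inf,v1:inf,v2:inf,v3:0,v4:inf,v5:11,v6:inf,v7:31,v8:11

step 1: dist = v0:inf,v1:inf,v2:inf,v3:0,v4:inf,v5:11,v6:inf,v7:inf,v8:11
step 2: dist = v0:inf,v1:inf,v2:inf,v3:0,v4:inf,v5:11,v6:inf,v7:31,v8:11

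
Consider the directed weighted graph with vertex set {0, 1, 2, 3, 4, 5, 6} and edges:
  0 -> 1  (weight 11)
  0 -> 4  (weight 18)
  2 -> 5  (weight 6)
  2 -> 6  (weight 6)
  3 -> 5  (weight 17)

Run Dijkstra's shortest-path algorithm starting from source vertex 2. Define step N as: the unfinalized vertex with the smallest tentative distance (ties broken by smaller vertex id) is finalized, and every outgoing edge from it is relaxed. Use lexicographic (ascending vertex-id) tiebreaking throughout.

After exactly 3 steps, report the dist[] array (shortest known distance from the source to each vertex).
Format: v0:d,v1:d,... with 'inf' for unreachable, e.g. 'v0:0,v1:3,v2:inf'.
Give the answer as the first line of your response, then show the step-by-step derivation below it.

v0:inf,v1:inf,v2:0,v3:inf,v4:inf,v5:6,v6:6

step 1: dist = v0:inf,v1:inf,v2:0,v3:inf,v4:inf,v5:6,v6:6
step 2: dist = v0:inf,v1:inf,v2:0,v3:inf,v4:inf,v5:6,v6:6
step 3: dist = v0:inf,v1:inf,v2:0,v3:inf,v4:inf,v5:6,v6:6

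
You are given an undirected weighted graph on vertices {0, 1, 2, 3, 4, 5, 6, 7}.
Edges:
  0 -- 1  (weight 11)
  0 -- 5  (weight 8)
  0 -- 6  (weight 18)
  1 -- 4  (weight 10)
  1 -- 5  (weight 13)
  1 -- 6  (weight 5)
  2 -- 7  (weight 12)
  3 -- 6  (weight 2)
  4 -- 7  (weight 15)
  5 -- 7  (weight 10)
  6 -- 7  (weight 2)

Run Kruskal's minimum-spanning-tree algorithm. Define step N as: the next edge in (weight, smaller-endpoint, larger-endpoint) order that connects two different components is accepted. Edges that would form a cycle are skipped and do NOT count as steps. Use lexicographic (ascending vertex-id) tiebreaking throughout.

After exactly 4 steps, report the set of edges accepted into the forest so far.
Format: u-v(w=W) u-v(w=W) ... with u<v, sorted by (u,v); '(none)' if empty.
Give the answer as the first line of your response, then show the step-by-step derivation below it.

0-5(w=8) 1-6(w=5) 3-6(w=2) 6-7(w=2)

step 1: add edge 3-6 (w=2); MST = {3-6(w=2)}
step 2: add edge 6-7 (w=2); MST = {3-6(w=2) 6-7(w=2)}
step 3: add edge 1-6 (w=5); MST = {1-6(w=5) 3-6(w=2) 6-7(w=2)}
step 4: add edge 0-5 (w=8); MST = {0-5(w=8) 1-6(w=5) 3-6(w=2) 6-7(w=2)}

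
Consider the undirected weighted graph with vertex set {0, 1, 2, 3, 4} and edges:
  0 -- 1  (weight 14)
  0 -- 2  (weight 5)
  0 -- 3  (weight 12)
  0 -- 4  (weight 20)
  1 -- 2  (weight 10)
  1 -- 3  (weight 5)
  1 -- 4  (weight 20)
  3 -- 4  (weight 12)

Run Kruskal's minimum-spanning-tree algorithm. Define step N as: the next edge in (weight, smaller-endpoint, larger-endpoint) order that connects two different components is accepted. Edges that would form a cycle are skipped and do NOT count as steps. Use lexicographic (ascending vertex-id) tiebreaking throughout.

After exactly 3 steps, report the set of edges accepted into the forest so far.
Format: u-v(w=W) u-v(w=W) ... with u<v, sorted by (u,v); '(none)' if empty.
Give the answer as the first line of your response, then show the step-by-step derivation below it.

0-2(w=5) 1-2(w=10) 1-3(w=5)

step 1: add edge 0-2 (w=5); MST = {0-2(w=5)}
step 2: add edge 1-3 (w=5); MST = {0-2(w=5) 1-3(w=5)}
step 3: add edge 1-2 (w=10); MST = {0-2(w=5) 1-2(w=10) 1-3(w=5)}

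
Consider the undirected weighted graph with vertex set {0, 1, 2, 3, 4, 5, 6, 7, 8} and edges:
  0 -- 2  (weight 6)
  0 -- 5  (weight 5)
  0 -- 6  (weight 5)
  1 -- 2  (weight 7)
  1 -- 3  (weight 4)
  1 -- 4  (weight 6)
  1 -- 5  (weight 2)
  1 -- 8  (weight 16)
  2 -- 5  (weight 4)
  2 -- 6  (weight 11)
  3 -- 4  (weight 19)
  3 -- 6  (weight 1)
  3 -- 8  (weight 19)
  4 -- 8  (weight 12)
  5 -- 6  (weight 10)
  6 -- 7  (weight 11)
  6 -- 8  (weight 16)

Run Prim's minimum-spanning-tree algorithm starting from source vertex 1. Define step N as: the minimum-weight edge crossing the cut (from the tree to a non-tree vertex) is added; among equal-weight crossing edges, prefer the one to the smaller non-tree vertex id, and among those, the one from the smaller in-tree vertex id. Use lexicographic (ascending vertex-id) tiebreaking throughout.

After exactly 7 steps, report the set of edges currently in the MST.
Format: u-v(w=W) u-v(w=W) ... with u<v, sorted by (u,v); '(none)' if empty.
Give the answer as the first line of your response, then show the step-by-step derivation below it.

0-5(w=5) 1-3(w=4) 1-4(w=6) 1-5(w=2) 2-5(w=4) 3-6(w=1) 6-7(w=11)

step 1: add edge 1-5 (w=2); MST = {1-5(w=2)}
step 2: add edge 2-5 (w=4); MST = {1-5(w=2) 2-5(w=4)}
step 3: add edge 1-3 (w=4); MST = {1-3(w=4) 1-5(w=2) 2-5(w=4)}
step 4: add edge 3-6 (w=1); MST = {1-3(w=4) 1-5(w=2) 2-5(w=4) 3-6(w=1)}
step 5: add edge 0-5 (w=5); MST = {0-5(w=5) 1-3(w=4) 1-5(w=2) 2-5(w=4) 3-6(w=1)}
step 6: add edge 1-4 (w=6); MST = {0-5(w=5) 1-3(w=4) 1-4(w=6) 1-5(w=2) 2-5(w=4) 3-6(w=1)}
step 7: add edge 6-7 (w=11); MST = {0-5(w=5) 1-3(w=4) 1-4(w=6) 1-5(w=2) 2-5(w=4) 3-6(w=1) 6-7(w=11)}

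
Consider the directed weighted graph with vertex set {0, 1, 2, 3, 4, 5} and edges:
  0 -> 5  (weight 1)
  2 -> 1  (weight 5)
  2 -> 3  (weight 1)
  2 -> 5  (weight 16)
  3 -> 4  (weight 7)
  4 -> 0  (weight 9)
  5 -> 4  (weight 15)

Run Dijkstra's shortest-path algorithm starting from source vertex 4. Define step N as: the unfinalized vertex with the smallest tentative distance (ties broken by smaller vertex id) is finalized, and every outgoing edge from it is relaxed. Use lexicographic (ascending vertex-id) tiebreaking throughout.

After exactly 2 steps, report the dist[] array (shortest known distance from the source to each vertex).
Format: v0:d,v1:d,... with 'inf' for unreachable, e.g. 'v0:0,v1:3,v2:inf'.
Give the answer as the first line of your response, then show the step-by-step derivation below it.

v0:9,v1:inf,v2:inf,v3:inf,v4:0,v5:10

step 1: dist = v0:9,v1:inf,v2:inf,v3:inf,v4:0,v5:inf
step 2: dist = v0:9,v1:inf,v2:inf,v3:inf,v4:0,v5:10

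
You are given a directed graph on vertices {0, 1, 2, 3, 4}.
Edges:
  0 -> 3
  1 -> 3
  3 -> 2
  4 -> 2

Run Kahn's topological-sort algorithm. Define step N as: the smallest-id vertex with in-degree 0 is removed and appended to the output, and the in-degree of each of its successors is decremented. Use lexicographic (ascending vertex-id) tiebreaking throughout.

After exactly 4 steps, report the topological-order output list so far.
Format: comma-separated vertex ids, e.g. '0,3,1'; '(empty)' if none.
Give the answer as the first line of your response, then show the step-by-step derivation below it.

0,1,3,4

step 1: output 0; order=[0]; indeg=(0,0,2,1,0)
step 2: output 1; order=[0,1]; indeg=(0,0,2,0,0)
step 3: output 3; order=[0,1,3]; indeg=(0,0,1,0,0)
step 4: output 4; order=[0,1,3,4]; indeg=(0,0,0,0,0)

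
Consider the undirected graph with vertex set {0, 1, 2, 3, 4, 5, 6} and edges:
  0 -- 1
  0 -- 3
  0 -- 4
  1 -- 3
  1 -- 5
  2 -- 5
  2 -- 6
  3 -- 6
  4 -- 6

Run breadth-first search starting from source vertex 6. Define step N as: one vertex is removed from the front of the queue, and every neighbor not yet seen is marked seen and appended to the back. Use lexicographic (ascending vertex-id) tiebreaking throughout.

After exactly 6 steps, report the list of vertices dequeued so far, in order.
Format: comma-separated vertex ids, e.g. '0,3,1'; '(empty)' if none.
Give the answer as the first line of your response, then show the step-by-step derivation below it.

6,2,3,4,5,0

step 1: dequeue 6; queue=[2,3,4]; order=6
step 2: dequeue 2; queue=[3,4,5]; order=6,2
step 3: dequeue 3; queue=[4,5,0,1]; order=6,2,3
step 4: dequeue 4; queue=[5,0,1]; order=6,2,3,4
step 5: dequeue 5; queue=[0,1]; order=6,2,3,4,5
step 6: dequeue 0; queue=[1]; order=6,2,3,4,5,0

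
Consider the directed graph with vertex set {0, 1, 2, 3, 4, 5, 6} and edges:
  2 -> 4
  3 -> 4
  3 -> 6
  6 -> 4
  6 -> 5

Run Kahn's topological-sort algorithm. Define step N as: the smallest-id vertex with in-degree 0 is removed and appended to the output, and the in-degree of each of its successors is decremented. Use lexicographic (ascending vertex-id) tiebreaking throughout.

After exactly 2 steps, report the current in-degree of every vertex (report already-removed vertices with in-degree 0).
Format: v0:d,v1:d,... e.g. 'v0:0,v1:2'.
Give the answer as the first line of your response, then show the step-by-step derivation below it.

v0:0,v1:0,v2:0,v3:0,v4:3,v5:1,v6:1

step 1: output 0; order=[0]; indeg=(0,0,0,0,3,1,1)
step 2: output 1; order=[0,1]; indeg=(0,0,0,0,3,1,1)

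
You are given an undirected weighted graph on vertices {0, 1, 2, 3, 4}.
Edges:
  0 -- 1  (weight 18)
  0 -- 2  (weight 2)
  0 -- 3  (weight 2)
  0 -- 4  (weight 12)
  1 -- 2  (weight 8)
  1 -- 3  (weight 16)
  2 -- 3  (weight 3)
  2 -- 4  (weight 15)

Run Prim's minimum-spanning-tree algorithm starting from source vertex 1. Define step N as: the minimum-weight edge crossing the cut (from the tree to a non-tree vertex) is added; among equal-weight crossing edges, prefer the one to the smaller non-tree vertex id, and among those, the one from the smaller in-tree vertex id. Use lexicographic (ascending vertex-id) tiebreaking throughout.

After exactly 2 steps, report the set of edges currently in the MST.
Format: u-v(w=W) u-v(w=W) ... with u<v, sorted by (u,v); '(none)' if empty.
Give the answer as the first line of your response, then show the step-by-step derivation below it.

0-2(w=2) 1-2(w=8)

step 1: add edge 1-2 (w=8); MST = {1-2(w=8)}
step 2: add edge 0-2 (w=2); MST = {0-2(w=2) 1-2(w=8)}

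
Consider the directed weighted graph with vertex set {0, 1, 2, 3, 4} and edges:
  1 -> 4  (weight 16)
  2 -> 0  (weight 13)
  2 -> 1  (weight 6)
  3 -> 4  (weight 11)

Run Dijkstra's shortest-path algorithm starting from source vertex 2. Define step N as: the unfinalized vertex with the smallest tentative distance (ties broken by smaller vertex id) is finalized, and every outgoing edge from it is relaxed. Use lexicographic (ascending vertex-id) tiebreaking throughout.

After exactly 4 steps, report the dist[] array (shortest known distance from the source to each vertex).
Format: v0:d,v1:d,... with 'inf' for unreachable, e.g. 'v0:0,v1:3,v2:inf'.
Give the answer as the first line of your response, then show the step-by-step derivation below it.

v0:13,v1:6,v2:0,v3:inf,v4:22

step 1: dist = v0:13,v1:6,v2:0,v3:inf,v4:inf
step 2: dist = v0:13,v1:6,v2:0,v3:inf,v4:22
step 3: dist = v0:13,v1:6,v2:0,v3:inf,v4:22
step 4: dist = v0:13,v1:6,v2:0,v3:inf,v4:22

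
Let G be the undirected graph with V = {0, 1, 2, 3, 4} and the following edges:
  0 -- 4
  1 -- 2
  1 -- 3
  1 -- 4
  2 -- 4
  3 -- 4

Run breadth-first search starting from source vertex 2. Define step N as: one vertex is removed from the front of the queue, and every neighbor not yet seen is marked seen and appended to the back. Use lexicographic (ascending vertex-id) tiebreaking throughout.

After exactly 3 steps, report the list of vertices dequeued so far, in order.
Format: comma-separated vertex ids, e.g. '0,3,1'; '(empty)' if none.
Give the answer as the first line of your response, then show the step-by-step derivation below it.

2,1,4

step 1: dequeue 2; queue=[1,4]; order=2
step 2: dequeue 1; queue=[4,3]; order=2,1
step 3: dequeue 4; queue=[3,0]; order=2,1,4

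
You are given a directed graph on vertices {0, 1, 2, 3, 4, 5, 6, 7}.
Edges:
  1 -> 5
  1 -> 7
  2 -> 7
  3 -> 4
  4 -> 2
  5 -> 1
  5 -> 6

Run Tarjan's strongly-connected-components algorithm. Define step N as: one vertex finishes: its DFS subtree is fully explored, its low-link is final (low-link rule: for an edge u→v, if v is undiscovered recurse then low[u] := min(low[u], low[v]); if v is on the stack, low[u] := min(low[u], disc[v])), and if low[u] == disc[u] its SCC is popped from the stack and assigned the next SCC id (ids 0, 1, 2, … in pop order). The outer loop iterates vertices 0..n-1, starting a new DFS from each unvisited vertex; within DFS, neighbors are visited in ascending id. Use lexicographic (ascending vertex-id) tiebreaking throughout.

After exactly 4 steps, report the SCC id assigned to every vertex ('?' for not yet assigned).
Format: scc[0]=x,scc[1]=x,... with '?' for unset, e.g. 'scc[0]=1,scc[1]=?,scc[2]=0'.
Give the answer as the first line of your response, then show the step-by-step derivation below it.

scc[0]=0,scc[1]=?,scc[2]=?,scc[3]=?,scc[4]=?,scc[5]=?,scc[6]=1,scc[7]=2

step 1: low=(low[0]=0,low[1]=?,low[2]=?,low[3]=?,low[4]=?,low[5]=?,low[6]=?,low[7]=?); scc=(scc[0]=0,scc[1]=?,scc[2]=?,scc[3]=?,scc[4]=?,scc[5]=?,scc[6]=?,scc[7]=?)
step 2: low=(low[0]=0,low[1]=1,low[2]=?,low[3]=?,low[4]=?,low[5]=1,low[6]=3,low[7]=?); scc=(scc[0]=0,scc[1]=?,scc[2]=?,scc[3]=?,scc[4]=?,scc[5]=?,scc[6]=1,scc[7]=?)
step 3: low=(low[0]=0,low[1]=1,low[2]=?,low[3]=?,low[4]=?,low[5]=1,low[6]=3,low[7]=?); scc=(scc[0]=0,scc[1]=?,scc[2]=?,scc[3]=?,scc[4]=?,scc[5]=?,scc[6]=1,scc[7]=?)
step 4: low=(low[0]=0,low[1]=1,low[2]=?,low[3]=?,low[4]=?,low[5]=1,low[6]=3,low[7]=4); scc=(scc[0]=0,scc[1]=?,scc[2]=?,scc[3]=?,scc[4]=?,scc[5]=?,scc[6]=1,scc[7]=2)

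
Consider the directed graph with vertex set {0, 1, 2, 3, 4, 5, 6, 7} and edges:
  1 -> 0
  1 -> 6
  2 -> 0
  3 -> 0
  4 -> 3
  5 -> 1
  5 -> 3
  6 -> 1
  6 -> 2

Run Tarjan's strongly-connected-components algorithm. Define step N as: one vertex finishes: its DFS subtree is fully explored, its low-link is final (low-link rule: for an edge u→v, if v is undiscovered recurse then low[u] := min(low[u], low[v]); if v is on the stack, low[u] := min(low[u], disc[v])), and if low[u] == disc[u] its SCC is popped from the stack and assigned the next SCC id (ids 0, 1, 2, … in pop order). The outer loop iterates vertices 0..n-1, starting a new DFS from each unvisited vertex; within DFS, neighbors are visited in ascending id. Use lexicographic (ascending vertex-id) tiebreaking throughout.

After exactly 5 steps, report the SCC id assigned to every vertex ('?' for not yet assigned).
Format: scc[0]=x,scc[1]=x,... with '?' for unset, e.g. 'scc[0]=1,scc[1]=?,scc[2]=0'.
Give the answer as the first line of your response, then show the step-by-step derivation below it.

scc[0]=0,scc[1]=2,scc[2]=1,scc[3]=3,scc[4]=?,scc[5]=?,scc[6]=2,scc[7]=?

step 1: low=(low[0]=0,low[1]=?,low[2]=?,low[3]=?,low[4]=?,low[5]=?,low[6]=?,low[7]=?); scc=(scc[0]=0,scc[1]=?,scc[2]=?,scc[3]=?,scc[4]=?,scc[5]=?,scc[6]=?,scc[7]=?)
step 2: low=(low[0]=0,low[1]=1,low[2]=3,low[3]=?,low[4]=?,low[5]=?,low[6]=1,low[7]=?); scc=(scc[0]=0,scc[1]=?,scc[2]=1,scc[3]=?,scc[4]=?,scc[5]=?,scc[6]=?,scc[7]=?)
step 3: low=(low[0]=0,low[1]=1,low[2]=3,low[3]=?,low[4]=?,low[5]=?,low[6]=1,low[7]=?); scc=(scc[0]=0,scc[1]=?,scc[2]=1,scc[3]=?,scc[4]=?,scc[5]=?,scc[6]=?,scc[7]=?)
step 4: low=(low[0]=0,low[1]=1,low[2]=3,low[3]=?,low[4]=?,low[5]=?,low[6]=1,low[7]=?); scc=(scc[0]=0,scc[1]=2,scc[2]=1,scc[3]=?,scc[4]=?,scc[5]=?,scc[6]=2,scc[7]=?)
step 5: low=(low[0]=0,low[1]=1,low[2]=3,low[3]=4,low[4]=?,low[5]=?,low[6]=1,low[7]=?); scc=(scc[0]=0,scc[1]=2,scc[2]=1,scc[3]=3,scc[4]=?,scc[5]=?,scc[6]=2,scc[7]=?)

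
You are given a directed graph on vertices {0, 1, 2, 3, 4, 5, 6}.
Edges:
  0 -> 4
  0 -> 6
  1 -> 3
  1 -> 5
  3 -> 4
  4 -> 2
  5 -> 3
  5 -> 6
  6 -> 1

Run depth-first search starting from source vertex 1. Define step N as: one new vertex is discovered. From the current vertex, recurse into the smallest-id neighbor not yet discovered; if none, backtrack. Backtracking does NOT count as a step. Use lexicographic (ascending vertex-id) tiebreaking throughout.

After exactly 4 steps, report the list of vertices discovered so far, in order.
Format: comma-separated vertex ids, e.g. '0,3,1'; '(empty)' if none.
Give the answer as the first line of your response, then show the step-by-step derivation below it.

1,3,4,2

step 1: discover 1; path=1; order=1
step 2: discover 3; path=1>3; order=1,3
step 3: discover 4; path=1>3>4; order=1,3,4
step 4: discover 2; path=1>3>4>2; order=1,3,4,2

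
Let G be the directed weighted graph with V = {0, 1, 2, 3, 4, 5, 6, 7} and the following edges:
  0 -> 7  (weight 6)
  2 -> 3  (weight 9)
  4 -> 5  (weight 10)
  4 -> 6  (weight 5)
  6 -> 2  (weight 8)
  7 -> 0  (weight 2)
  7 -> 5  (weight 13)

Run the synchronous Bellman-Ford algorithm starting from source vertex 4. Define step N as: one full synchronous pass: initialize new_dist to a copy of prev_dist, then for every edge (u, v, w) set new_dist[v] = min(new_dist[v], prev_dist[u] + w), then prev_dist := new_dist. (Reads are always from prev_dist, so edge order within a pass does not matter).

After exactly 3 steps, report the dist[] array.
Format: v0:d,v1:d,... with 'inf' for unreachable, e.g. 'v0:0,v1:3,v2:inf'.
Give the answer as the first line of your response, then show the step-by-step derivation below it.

v0:inf,v1:inf,v2:13,v3:22,v4:0,v5:10,v6:5,v7:inf

step 1: dist = v0:inf,v1:inf,v2:inf,v3:inf,v4:0,v5:10,v6:5,v7:inf
step 2: dist = v0:inf,v1:inf,v2:13,v3:inf,v4:0,v5:10,v6:5,v7:inf
step 3: dist = v0:inf,v1:inf,v2:13,v3:22,v4:0,v5:10,v6:5,v7:inf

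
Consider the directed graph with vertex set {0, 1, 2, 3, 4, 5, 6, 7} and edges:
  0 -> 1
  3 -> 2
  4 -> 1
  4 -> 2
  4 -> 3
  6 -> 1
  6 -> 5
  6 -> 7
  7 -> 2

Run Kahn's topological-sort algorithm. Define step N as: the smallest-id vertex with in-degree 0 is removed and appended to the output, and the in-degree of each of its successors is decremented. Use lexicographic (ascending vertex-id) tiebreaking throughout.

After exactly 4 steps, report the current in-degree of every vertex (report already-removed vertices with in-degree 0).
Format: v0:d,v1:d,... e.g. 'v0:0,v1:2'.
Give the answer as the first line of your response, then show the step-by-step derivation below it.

v0:0,v1:0,v2:1,v3:0,v4:0,v5:0,v6:0,v7:0

step 1: output 0; order=[0]; indeg=(0,2,3,1,0,1,0,1)
step 2: output 4; order=[0,4]; indeg=(0,1,2,0,0,1,0,1)
step 3: output 3; order=[0,4,3]; indeg=(0,1,1,0,0,1,0,1)
step 4: output 6; order=[0,4,3,6]; indeg=(0,0,1,0,0,0,0,0)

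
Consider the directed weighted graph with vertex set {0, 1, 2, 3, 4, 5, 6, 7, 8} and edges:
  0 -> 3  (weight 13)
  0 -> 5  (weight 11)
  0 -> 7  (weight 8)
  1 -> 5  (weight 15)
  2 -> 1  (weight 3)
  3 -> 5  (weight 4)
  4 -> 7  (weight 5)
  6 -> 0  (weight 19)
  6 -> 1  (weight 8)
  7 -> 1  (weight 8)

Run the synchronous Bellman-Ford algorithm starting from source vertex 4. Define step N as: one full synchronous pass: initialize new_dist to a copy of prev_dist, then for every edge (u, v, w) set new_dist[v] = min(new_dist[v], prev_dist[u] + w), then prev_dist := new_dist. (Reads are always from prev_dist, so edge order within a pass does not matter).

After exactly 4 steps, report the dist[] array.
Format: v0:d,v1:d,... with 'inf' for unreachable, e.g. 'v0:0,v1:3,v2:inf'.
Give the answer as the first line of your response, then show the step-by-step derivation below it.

v0:inf,v1:13,v2:inf,v3:inf,v4:0,v5:28,v6:inf,v7:5,v8:inf

step 1: dist = v0:inf,v1:inf,v2:inf,v3:inf,v4:0,v5:inf,v6:inf,v7:5,v8:inf
step 2: dist = v0:inf,v1:13,v2:inf,v3:inf,v4:0,v5:inf,v6:inf,v7:5,v8:inf
step 3: dist = v0:inf,v1:13,v2:inf,v3:inf,v4:0,v5:28,v6:inf,v7:5,v8:inf
step 4: dist = v0:inf,v1:13,v2:inf,v3:inf,v4:0,v5:28,v6:inf,v7:5,v8:inf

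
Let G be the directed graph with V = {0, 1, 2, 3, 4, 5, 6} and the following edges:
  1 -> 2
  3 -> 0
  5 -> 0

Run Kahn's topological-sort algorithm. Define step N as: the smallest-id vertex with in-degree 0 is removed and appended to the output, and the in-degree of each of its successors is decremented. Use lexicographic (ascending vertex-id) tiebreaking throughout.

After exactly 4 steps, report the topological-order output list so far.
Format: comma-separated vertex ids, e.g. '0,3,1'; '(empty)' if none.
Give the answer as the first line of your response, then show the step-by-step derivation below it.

1,2,3,4

step 1: output 1; order=[1]; indeg=(2,0,0,0,0,0,0)
step 2: output 2; order=[1,2]; indeg=(2,0,0,0,0,0,0)
step 3: output 3; order=[1,2,3]; indeg=(1,0,0,0,0,0,0)
step 4: output 4; order=[1,2,3,4]; indeg=(1,0,0,0,0,0,0)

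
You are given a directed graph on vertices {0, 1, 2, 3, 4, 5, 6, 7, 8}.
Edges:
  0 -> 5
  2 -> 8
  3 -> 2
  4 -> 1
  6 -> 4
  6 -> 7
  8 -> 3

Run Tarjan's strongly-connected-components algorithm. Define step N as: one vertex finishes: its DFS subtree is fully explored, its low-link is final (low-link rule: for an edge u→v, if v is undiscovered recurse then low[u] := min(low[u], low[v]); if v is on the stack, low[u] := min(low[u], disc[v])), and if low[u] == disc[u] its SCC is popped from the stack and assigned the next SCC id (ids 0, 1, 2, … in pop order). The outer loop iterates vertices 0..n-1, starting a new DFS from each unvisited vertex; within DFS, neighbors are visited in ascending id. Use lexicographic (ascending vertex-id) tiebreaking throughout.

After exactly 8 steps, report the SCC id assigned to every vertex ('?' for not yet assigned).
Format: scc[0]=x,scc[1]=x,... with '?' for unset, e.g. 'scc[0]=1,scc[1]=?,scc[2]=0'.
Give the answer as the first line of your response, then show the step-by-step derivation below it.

scc[0]=1,scc[1]=2,scc[2]=3,scc[3]=3,scc[4]=4,scc[5]=0,scc[6]=?,scc[7]=5,scc[8]=3

step 1: low=(low[0]=0,low[1]=?,low[2]=?,low[3]=?,low[4]=?,low[5]=1,low[6]=?,low[7]=?,low[8]=?); scc=(scc[0]=?,scc[1]=?,scc[2]=?,scc[3]=?,scc[4]=?,scc[5]=0,scc[6]=?,scc[7]=?,scc[8]=?)
step 2: low=(low[0]=0,low[1]=?,low[2]=?,low[3]=?,low[4]=?,low[5]=1,low[6]=?,low[7]=?,low[8]=?); scc=(scc[0]=1,scc[1]=?,scc[2]=?,scc[3]=?,scc[4]=?,scc[5]=0,scc[6]=?,scc[7]=?,scc[8]=?)
step 3: low=(low[0]=0,low[1]=2,low[2]=?,low[3]=?,low[4]=?,low[5]=1,low[6]=?,low[7]=?,low[8]=?); scc=(scc[0]=1,scc[1]=2,scc[2]=?,scc[3]=?,scc[4]=?,scc[5]=0,scc[6]=?,scc[7]=?,scc[8]=?)
step 4: low=(low[0]=0,low[1]=2,low[2]=3,low[3]=3,low[4]=?,low[5]=1,low[6]=?,low[7]=?,low[8]=4); scc=(scc[0]=1,scc[1]=2,scc[2]=?,scc[3]=?,scc[4]=?,scc[5]=0,scc[6]=?,scc[7]=?,scc[8]=?)
step 5: low=(low[0]=0,low[1]=2,low[2]=3,low[3]=3,low[4]=?,low[5]=1,low[6]=?,low[7]=?,low[8]=3); scc=(scc[0]=1,scc[1]=2,scc[2]=?,scc[3]=?,scc[4]=?,scc[5]=0,scc[6]=?,scc[7]=?,scc[8]=?)
step 6: low=(low[0]=0,low[1]=2,low[2]=3,low[3]=3,low[4]=?,low[5]=1,low[6]=?,low[7]=?,low[8]=3); scc=(scc[0]=1,scc[1]=2,scc[2]=3,scc[3]=3,scc[4]=?,scc[5]=0,scc[6]=?,scc[7]=?,scc[8]=3)
step 7: low=(low[0]=0,low[1]=2,low[2]=3,low[3]=3,low[4]=6,low[5]=1,low[6]=?,low[7]=?,low[8]=3); scc=(scc[0]=1,scc[1]=2,scc[2]=3,scc[3]=3,scc[4]=4,scc[5]=0,scc[6]=?,scc[7]=?,scc[8]=3)
step 8: low=(low[0]=0,low[1]=2,low[2]=3,low[3]=3,low[4]=6,low[5]=1,low[6]=7,low[7]=8,low[8]=3); scc=(scc[0]=1,scc[1]=2,scc[2]=3,scc[3]=3,scc[4]=4,scc[5]=0,scc[6]=?,scc[7]=5,scc[8]=3)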